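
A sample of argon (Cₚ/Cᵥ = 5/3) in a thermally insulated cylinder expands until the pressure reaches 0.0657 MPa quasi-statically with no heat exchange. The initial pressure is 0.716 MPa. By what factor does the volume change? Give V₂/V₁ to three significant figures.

V₂/V₁ ≈ 4.19

From PV^γ = const, V₂/V₁ = (P₁/P₂)^(1/γ).
V₂/V₁ = (0.716/0.0657)^(3/5) = 4.192.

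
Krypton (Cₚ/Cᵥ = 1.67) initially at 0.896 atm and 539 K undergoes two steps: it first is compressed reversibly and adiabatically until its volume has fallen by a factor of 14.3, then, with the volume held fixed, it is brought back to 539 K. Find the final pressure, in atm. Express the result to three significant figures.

Adiabatic step (PV^γ = const): P₂ = 0.896×14.3^(1.67) = 76.16 atm; T₂ = 539×14.3^(0.67) = 3204 K.
Isochoric: P₃ = P₂(T₃/T₂) = 76.16 × (539/3204) = 12.81 atm.

P₃ ≈ 12.8 atm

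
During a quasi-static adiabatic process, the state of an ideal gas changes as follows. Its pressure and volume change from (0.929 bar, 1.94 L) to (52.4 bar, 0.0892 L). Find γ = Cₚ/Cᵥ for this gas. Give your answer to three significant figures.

PV^γ = const ⇒ γ = ln(P₂/P₁) / ln(V₁/V₂).
γ = ln(52.4/0.929) / ln(1.94/0.0892) = 1.309.

γ ≈ 1.31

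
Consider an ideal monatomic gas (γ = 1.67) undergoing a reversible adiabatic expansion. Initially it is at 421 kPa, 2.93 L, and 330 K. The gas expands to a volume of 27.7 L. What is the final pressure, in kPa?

P₂ ≈ 9.89 kPa

Since PV^γ is constant along a reversible adiabat, P₂ = P₁ (V₁/V₂)^γ.
P₂ = 421 × (2.93/27.7)^(1.67) = 9.886 kPa.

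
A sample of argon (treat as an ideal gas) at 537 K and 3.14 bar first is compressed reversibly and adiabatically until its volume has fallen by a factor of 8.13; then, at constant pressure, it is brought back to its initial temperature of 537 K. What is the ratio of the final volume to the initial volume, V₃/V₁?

V₃/V₁ ≈ 0.0304

For a monatomic ideal gas γ = 5/3.
Adiabatic step: V₂/V₁ = 0.123; T₂ = T₁·8.13^(2/3) = 2171 K.
Isobaric step: V₃/V₂ = T₃/T₂ = 537/2171.
V₃/V₁ = (V₂/V₁)(V₃/V₂) = 0.123 × (537/2171) = 0.03042.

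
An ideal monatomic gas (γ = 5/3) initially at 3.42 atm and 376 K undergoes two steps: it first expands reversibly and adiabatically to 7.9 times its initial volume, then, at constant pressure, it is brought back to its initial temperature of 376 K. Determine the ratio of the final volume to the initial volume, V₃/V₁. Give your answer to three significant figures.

V₃/V₁ ≈ 31.3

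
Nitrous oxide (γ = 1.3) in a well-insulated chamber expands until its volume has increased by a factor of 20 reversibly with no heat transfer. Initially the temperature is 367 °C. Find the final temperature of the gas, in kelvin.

T₂ ≈ 261 K

Adiabatic: T₁V₁^(γ−1) = T₂V₂^(γ−1) ⇒ T₂ = T₁ (V₁/V₂)^(γ−1).
T₁ = 367 °C = 640.1 K.
T₂ = 640.1 × (1/20)^(0.3) = 260.6 K.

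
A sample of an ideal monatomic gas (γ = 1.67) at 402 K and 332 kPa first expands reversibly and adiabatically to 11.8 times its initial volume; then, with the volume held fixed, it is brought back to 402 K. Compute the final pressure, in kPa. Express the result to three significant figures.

Adiabatic step (PV^γ = const): P₂ = 332×(1/11.8)^(1.67) = 5.384 kPa; T₂ = 402×(1/11.8)^(0.67) = 76.92 K.
Isochoric: P₃ = P₂(T₃/T₂) = 5.384 × (402/76.92) = 28.14 kPa.

P₃ ≈ 28.1 kPa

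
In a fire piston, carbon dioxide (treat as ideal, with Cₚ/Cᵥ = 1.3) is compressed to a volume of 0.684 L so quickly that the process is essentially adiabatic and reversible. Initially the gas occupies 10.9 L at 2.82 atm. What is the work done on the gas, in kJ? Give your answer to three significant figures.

P₂ = P₁(V₁/V₂)^γ = 2.82×(10.9/0.684)^(1.3) = 103.1 atm.
For a reversible adiabat, W_by_gas = (P₁V₁ − P₂V₂)/(γ−1).
W_by = (285700×0.0109 − 1.045×10^7×0.000684) / (0.3) = -13440 J.
W_on_gas = −W_by = 13440 J.

W ≈ 13.4 kJ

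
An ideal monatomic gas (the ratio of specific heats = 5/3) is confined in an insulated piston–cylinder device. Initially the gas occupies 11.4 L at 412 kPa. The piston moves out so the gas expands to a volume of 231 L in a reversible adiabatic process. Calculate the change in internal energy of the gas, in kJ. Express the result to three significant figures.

P₂ = P₁(V₁/V₂)^γ = 412×(11.4/231)^(5/3) = 2.736 kPa.
For a reversible adiabat, W_by_gas = (P₁V₁ − P₂V₂)/(γ−1).
W_by = (412000×0.0114 − 2736×0.231) / (2/3) = 6097 J.
Q = 0 ⇒ ΔU = −W_by = -6097 J.

ΔU ≈ -6.10 kJ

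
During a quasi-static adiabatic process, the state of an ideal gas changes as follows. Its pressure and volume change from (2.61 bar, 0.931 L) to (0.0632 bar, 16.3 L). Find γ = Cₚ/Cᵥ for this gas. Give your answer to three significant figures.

γ ≈ 1.30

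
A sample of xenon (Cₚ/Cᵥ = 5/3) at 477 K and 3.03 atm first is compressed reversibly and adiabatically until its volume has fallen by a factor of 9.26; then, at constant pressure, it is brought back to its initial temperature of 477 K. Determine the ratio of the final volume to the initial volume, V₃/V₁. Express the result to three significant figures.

V₃/V₁ ≈ 0.0245

Adiabatic step: V₂/V₁ = 0.108; T₂ = T₁·9.26^(2/3) = 2103 K.
Isobaric step: V₃/V₂ = T₃/T₂ = 477/2103.
V₃/V₁ = (V₂/V₁)(V₃/V₂) = 0.108 × (477/2103) = 0.02449.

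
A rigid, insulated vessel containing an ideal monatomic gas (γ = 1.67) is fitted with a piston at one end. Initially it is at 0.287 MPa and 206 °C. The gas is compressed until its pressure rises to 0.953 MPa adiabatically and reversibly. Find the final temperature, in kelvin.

Along an adiabat T P^((1−γ)/γ) is constant, so T₂ = T₁ (P₂/P₁)^((γ−1)/γ).
T₁ = 206 °C = 479.1 K.
T₂ = 479.1 × (0.953/0.287)^(0.401) = 775.5 K.

T₂ ≈ 775 K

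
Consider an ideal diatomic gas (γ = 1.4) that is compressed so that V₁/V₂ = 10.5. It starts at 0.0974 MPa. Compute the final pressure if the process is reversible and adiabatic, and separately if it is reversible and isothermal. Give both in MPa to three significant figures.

adiabatic: 2.62 MPa; isothermal: 1.02 MPa

Isothermal: P₂ = P₁(V₁/V₂) = 0.0974×10.5 = 1.023 MPa.
Adiabatic: P₂ = P₁(V₁/V₂)^γ = 0.0974×10.5^(1.4) = 2.62 MPa.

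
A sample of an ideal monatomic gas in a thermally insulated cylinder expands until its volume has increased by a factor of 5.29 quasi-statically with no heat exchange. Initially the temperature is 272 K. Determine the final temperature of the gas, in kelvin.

For a reversible adiabat TV^(γ−1) is constant, so T₂ = T₁ (V₁/V₂)^(γ−1).
For a monatomic ideal gas γ = 5/3, so γ−1 = 2/3.
T₂ = 272 × (1/5.29)^(2/3) = 89.59 K.

T₂ ≈ 89.6 K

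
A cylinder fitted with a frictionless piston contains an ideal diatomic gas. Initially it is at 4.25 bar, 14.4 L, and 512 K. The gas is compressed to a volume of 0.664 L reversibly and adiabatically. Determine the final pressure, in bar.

P₂ ≈ 316 bar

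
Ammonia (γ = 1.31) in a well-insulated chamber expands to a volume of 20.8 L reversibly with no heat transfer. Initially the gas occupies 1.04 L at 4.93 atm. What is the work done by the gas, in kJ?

W ≈ 1.01 kJ

P₂ = P₁(V₁/V₂)^γ = 4.93×(1.04/20.8)^(1.31) = 0.09739 atm.
For a reversible adiabat, W_by_gas = (P₁V₁ − P₂V₂)/(γ−1).
W_by = (499500×0.00104 − 9868×0.0208) / (0.31) = 1014 J.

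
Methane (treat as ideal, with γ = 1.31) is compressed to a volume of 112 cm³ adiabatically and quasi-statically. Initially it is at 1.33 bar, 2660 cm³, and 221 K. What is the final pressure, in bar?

P₂ ≈ 84.3 bar

Adiabatic: P₁V₁^γ = P₂V₂^γ ⇒ P₂ = P₁ (V₁/V₂)^γ.
P₂ = 1.33 × (2660/112)^(1.31) = 84.33 bar.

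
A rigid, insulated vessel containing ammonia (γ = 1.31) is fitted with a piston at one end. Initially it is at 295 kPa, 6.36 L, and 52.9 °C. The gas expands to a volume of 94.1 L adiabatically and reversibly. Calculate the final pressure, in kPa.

Adiabatic: P₁V₁^γ = P₂V₂^γ ⇒ P₂ = P₁ (V₁/V₂)^γ.
P₂ = 295 × (6.36/94.1)^(1.31) = 8.649 kPa.

P₂ ≈ 8.65 kPa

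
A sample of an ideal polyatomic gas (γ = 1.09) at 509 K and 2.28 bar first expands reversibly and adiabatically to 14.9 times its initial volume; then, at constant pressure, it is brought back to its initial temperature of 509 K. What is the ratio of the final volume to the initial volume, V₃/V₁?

Adiabatic step: V₂/V₁ = 14.9; T₂ = T₁·(1/14.9)^(0.09) = 399.1 K.
Isobaric step: V₃/V₂ = T₃/T₂ = 509/399.1.
V₃/V₁ = (V₂/V₁)(V₃/V₂) = 14.9 × (509/399.1) = 19.

V₃/V₁ ≈ 19.0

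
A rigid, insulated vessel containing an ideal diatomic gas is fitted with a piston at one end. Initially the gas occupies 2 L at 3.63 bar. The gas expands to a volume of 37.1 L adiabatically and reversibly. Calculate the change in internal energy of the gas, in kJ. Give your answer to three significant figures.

ΔU ≈ -1.25 kJ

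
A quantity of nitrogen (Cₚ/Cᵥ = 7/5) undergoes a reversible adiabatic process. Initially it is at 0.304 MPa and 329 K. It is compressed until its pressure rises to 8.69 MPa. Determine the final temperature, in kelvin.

T₂ ≈ 858 K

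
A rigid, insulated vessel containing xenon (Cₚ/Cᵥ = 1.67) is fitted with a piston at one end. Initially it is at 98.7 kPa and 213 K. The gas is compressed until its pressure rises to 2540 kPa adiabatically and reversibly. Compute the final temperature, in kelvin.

Along an adiabat T P^((1−γ)/γ) is constant, so T₂ = T₁ (P₂/P₁)^((γ−1)/γ).
T₂ = 213 × (2540/98.7)^(0.401) = 783.9 K.

T₂ ≈ 784 K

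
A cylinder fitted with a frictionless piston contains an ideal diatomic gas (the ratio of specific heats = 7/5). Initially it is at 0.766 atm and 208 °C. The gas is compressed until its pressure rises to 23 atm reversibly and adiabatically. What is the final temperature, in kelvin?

T₂ ≈ 1270 K

Along an adiabat T P^((1−γ)/γ) is constant, so T₂ = T₁ (P₂/P₁)^((γ−1)/γ).
T₁ = 208 °C = 481.1 K.
T₂ = 481.1 × (23/0.766)^(2/7) = 1272 K.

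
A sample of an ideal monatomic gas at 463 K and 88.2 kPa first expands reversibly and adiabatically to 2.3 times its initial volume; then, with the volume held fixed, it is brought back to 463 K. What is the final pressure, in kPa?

P₃ ≈ 38.3 kPa

For a monatomic ideal gas γ = 5/3.
Adiabatic step (PV^γ = const): P₂ = 88.2×(1/2.3)^(5/3) = 22.01 kPa; T₂ = 463×(1/2.3)^(2/3) = 265.7 K.
Isochoric: P₃ = P₂(T₃/T₂) = 22.01 × (463/265.7) = 38.35 kPa.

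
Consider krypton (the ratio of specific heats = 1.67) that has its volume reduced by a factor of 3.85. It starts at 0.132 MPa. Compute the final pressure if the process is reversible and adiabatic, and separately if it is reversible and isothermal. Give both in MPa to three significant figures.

Isothermal: P₂ = P₁(V₁/V₂) = 0.132×3.85 = 0.5082 MPa.
Adiabatic: P₂ = P₁(V₁/V₂)^γ = 0.132×3.85^(1.67) = 1.254 MPa.

adiabatic: 1.25 MPa; isothermal: 0.508 MPa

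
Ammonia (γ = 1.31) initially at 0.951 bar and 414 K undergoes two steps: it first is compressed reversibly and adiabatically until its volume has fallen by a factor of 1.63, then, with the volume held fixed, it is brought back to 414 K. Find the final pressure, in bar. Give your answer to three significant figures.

P₃ ≈ 1.55 bar

Adiabatic step (PV^γ = const): P₂ = 0.951×1.63^(1.31) = 1.804 bar; T₂ = 414×1.63^(0.31) = 481.7 K.
Isochoric: P₃ = P₂(T₃/T₂) = 1.804 × (414/481.7) = 1.55 bar.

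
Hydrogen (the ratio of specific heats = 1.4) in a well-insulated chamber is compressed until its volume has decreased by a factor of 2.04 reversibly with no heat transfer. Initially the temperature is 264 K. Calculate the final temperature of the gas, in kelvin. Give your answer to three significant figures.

T₂ ≈ 351 K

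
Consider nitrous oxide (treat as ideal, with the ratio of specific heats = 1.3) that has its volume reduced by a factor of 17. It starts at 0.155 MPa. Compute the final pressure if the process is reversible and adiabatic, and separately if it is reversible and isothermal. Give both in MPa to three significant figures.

adiabatic: 6.16 MPa; isothermal: 2.63 MPa

Isothermal: P₂ = P₁(V₁/V₂) = 0.155×17 = 2.635 MPa.
Adiabatic: P₂ = P₁(V₁/V₂)^γ = 0.155×17^(1.3) = 6.165 MPa.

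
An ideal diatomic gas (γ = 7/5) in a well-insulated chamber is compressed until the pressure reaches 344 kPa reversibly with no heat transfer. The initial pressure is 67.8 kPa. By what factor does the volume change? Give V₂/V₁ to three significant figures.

V₂/V₁ ≈ 0.313

From PV^γ = const, V₂/V₁ = (P₁/P₂)^(1/γ).
V₂/V₁ = (67.8/344)^(5/7) = 0.3135.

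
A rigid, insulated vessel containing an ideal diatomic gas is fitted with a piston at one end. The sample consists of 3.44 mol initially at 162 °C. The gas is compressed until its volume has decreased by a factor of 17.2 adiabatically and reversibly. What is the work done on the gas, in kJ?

W ≈ 66.0 kJ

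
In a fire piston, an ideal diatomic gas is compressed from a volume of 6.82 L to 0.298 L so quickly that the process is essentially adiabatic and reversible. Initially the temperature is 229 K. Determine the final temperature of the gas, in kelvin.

For a reversible adiabat TV^(γ−1) is constant, so T₂ = T₁ (V₁/V₂)^(γ−1).
For a diatomic ideal gas γ = 7/5, so γ−1 = 2/5.
T₂ = 229 × (6.82/0.298)^(2/5) = 801.1 K.

T₂ ≈ 801 K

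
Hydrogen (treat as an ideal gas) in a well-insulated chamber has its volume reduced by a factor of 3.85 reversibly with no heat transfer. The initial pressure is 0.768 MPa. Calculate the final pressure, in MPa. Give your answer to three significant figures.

Since PV^γ is constant along a reversible adiabat, P₂ = P₁ (V₁/V₂)^γ.
For a diatomic ideal gas γ = 7/5.
P₂ = 0.768 × 3.85^(7/5) = 5.07 MPa.

P₂ ≈ 5.07 MPa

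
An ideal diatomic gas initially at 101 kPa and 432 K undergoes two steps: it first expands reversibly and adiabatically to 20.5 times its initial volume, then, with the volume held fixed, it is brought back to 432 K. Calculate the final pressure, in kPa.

P₃ ≈ 4.93 kPa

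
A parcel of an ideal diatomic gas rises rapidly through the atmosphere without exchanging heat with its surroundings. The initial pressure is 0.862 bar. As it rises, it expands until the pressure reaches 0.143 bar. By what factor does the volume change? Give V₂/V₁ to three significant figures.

V₂/V₁ ≈ 3.61

From PV^γ = const, V₂/V₁ = (P₁/P₂)^(1/γ).
For a diatomic ideal gas γ = 7/5.
V₂/V₁ = (0.862/0.143)^(5/7) = 3.608.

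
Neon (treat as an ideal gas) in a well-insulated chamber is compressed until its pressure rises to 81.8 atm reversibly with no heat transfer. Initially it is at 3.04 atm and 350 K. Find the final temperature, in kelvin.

T₂ ≈ 1310 K

Adiabatic: T₂/T₁ = (P₂/P₁)^((γ−1)/γ).
For a monatomic ideal gas γ = 5/3, so (γ−1)/γ = 2/5.
T₂ = 350 × (81.8/3.04)^(2/5) = 1306 K.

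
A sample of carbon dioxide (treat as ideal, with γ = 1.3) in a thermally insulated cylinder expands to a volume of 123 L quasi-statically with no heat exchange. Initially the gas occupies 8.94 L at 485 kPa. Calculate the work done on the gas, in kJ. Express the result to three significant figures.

P₂ = P₁(V₁/V₂)^γ = 485×(8.94/123)^(1.3) = 16.05 kPa.
For a reversible adiabat, W_by_gas = (P₁V₁ − P₂V₂)/(γ−1).
W_by = (485000×0.00894 − 16050×0.123) / (0.3) = 7871 J.
W_on_gas = −W_by = -7871 J.

W ≈ -7.87 kJ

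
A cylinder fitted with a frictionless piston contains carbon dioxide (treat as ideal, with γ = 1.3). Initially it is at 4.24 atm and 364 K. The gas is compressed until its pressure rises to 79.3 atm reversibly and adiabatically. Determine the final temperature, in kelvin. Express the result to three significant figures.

T₂ ≈ 716 K

Along an adiabat T P^((1−γ)/γ) is constant, so T₂ = T₁ (P₂/P₁)^((γ−1)/γ).
T₂ = 364 × (79.3/4.24)^(0.231) = 715.5 K.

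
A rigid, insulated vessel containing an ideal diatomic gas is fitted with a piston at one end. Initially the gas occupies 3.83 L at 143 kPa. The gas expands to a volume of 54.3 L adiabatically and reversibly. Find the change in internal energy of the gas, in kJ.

ΔU ≈ -0.895 kJ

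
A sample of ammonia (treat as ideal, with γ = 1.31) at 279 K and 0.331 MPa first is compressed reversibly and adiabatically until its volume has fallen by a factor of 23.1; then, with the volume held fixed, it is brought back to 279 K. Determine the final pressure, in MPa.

P₃ ≈ 7.65 MPa

Adiabatic step (PV^γ = const): P₂ = 0.331×23.1^(1.31) = 20.24 MPa; T₂ = 279×23.1^(0.31) = 738.5 K.
Isochoric: P₃ = P₂(T₃/T₂) = 20.24 × (279/738.5) = 7.646 MPa.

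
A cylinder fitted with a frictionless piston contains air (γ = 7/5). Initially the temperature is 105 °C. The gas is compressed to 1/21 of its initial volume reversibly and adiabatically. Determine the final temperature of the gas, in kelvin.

For a reversible adiabat TV^(γ−1) is constant, so T₂ = T₁ (V₁/V₂)^(γ−1).
T₁ = 105 °C = 378.1 K.
T₂ = 378.1 × 21^(2/5) = 1278 K.

T₂ ≈ 1280 K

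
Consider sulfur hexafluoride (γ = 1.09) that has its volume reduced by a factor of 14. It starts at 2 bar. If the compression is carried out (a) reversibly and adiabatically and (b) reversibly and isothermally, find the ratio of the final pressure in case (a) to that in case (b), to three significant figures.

Isothermal: P_b = P₁(V₁/V₂) = 2×14.
Adiabatic: P_a = P₁(V₁/V₂)^γ = 2×14^(1.09).
P_a/P_b = (V₁/V₂)^(γ−1) = 14^(0.09) = 1.268.

P_adiabatic / P_isothermal ≈ 1.27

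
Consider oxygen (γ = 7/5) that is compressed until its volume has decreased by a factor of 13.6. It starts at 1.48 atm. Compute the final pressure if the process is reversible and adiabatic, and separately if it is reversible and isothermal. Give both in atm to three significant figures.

Isothermal: P₂ = P₁(V₁/V₂) = 1.48×13.6 = 20.13 atm.
Adiabatic: P₂ = P₁(V₁/V₂)^γ = 1.48×13.6^(7/5) = 57.18 atm.

adiabatic: 57.2 atm; isothermal: 20.1 atm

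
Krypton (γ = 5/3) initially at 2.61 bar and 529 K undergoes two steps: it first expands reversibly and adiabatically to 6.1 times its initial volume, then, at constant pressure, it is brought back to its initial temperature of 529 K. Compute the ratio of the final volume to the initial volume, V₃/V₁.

V₃/V₁ ≈ 20.4

Adiabatic step: V₂/V₁ = 6.1; T₂ = T₁·(1/6.1)^(2/3) = 158.5 K.
Isobaric step: V₃/V₂ = T₃/T₂ = 529/158.5.
V₃/V₁ = (V₂/V₁)(V₃/V₂) = 6.1 × (529/158.5) = 20.36.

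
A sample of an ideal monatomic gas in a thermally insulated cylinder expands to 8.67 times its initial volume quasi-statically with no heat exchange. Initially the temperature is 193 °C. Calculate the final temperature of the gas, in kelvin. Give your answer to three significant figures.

T₂ ≈ 110 K

For a reversible adiabat TV^(γ−1) is constant, so T₂ = T₁ (V₁/V₂)^(γ−1).
For a monatomic ideal gas γ = 5/3, so γ−1 = 2/3.
T₁ = 193 °C = 466.1 K.
T₂ = 466.1 × (1/8.67)^(2/3) = 110.5 K.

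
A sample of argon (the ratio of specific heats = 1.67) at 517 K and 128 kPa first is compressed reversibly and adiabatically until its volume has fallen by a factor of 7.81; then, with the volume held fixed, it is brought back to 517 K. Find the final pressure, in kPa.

Adiabatic step (PV^γ = const): P₂ = 128×7.81^(1.67) = 3962 kPa; T₂ = 517×7.81^(0.67) = 2049 K.
Isochoric: P₃ = P₂(T₃/T₂) = 3962 × (517/2049) = 999.7 kPa.

P₃ ≈ 1000 kPa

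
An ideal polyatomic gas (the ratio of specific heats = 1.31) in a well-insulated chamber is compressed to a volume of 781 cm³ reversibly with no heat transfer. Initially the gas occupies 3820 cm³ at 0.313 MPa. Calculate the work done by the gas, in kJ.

P₂ = P₁(V₁/V₂)^γ = 0.313×(3820/781)^(1.31) = 2.504 MPa.
For a reversible adiabat, W_by_gas = (P₁V₁ − P₂V₂)/(γ−1).
W_by = (313000×0.00382 − 2.504×10^6×0.000781) / (0.31) = -2452 J.

W ≈ -2.45 kJ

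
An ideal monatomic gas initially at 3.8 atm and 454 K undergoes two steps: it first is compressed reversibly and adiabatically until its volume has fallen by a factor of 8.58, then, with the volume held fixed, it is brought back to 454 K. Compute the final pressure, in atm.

P₃ ≈ 32.6 atm

For a monatomic ideal gas γ = 5/3.
Adiabatic step (PV^γ = const): P₂ = 3.8×8.58^(5/3) = 136.6 atm; T₂ = 454×8.58^(2/3) = 1903 K.
Isochoric: P₃ = P₂(T₃/T₂) = 136.6 × (454/1903) = 32.6 atm.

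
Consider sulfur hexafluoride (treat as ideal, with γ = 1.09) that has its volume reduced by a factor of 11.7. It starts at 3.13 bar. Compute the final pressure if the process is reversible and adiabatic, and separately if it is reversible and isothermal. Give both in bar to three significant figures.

Isothermal: P₂ = P₁(V₁/V₂) = 3.13×11.7 = 36.62 bar.
Adiabatic: P₂ = P₁(V₁/V₂)^γ = 3.13×11.7^(1.09) = 45.69 bar.

adiabatic: 45.7 bar; isothermal: 36.6 bar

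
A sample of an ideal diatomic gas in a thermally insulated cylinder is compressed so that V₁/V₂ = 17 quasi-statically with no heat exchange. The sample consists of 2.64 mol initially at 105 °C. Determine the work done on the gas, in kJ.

W ≈ 43.7 kJ

For a reversible adiabat TV^(γ−1) is constant, so T₂ = T₁ (V₁/V₂)^(γ−1).
γ = 7/5 for a diatomic ideal gas, so γ−1 = 2/5.
T₁ = 105 °C = 378.1 K.
T₂ = 378.1 × 17^(2/5) = 1174 K.
Q = 0, so ΔU = W_on_gas = nCᵥΔT with Cᵥ = R/(γ−1) = 20.79 J/(mol·K).
ΔU = 2.64 × 20.79 × (1174 − 378.1) = 43700 J.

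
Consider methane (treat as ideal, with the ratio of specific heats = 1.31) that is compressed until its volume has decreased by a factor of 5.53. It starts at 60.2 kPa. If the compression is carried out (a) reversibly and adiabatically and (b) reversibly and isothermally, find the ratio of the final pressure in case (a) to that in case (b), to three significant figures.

Isothermal: P_b = P₁(V₁/V₂) = 60.2×5.53.
Adiabatic: P_a = P₁(V₁/V₂)^γ = 60.2×5.53^(1.31).
P_a/P_b = (V₁/V₂)^(γ−1) = 5.53^(0.31) = 1.699.

P_adiabatic / P_isothermal ≈ 1.70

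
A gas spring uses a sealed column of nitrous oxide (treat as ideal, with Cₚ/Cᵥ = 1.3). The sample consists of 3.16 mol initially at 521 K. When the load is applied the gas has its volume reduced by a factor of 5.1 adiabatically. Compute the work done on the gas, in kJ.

W ≈ 28.8 kJ

For a reversible adiabat TV^(γ−1) is constant, so T₂ = T₁ (V₁/V₂)^(γ−1).
T₂ = 521 × 5.1^(0.3) = 849.4 K.
Q = 0, so ΔU = W_on_gas = nCᵥΔT with Cᵥ = R/(γ−1) = 27.71 J/(mol·K).
ΔU = 3.16 × 27.71 × (849.4 − 521) = 28760 J.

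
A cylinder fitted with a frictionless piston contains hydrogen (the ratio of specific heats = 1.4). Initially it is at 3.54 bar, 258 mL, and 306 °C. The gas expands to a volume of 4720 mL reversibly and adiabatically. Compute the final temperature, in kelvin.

Adiabatic: T₁V₁^(γ−1) = T₂V₂^(γ−1) ⇒ T₂ = T₁ (V₁/V₂)^(γ−1).
T₁ = 306 °C = 579.1 K.
T₂ = 579.1 × (258/4720)^(0.4) = 181.1 K.

T₂ ≈ 181 K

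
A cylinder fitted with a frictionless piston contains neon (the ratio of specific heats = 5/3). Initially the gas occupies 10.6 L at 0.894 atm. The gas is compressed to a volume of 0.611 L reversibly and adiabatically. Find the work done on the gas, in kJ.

W ≈ 8.21 kJ

P₂ = P₁(V₁/V₂)^γ = 0.894×(10.6/0.611)^(5/3) = 103.9 atm.
For a reversible adiabat, W_by_gas = (P₁V₁ − P₂V₂)/(γ−1).
W_by = (90580×0.0106 − 1.053×10^7×0.000611) / (2/3) = -8212 J.
W_on_gas = −W_by = 8212 J.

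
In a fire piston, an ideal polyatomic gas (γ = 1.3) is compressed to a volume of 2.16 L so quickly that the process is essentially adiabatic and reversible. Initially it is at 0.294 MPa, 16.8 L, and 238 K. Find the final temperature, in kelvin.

T₂ ≈ 440 K

For a reversible adiabat TV^(γ−1) is constant, so T₂ = T₁ (V₁/V₂)^(γ−1).
T₂ = 238 × (16.8/2.16)^(0.3) = 440.4 K.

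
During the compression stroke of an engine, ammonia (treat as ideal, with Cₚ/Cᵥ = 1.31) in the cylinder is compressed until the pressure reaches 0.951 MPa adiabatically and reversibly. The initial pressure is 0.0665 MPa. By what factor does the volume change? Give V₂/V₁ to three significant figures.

V₂/V₁ ≈ 0.131

From PV^γ = const, V₂/V₁ = (P₁/P₂)^(1/γ).
V₂/V₁ = (0.0665/0.951)^(0.763) = 0.1312.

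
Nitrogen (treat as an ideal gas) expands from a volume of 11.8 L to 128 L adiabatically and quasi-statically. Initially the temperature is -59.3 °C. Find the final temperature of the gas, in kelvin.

For a reversible adiabat TV^(γ−1) is constant, so T₂ = T₁ (V₁/V₂)^(γ−1).
For a diatomic ideal gas γ = 7/5, so γ−1 = 2/5.
T₁ = -59.3 °C = 213.8 K.
T₂ = 213.8 × (11.8/128)^(2/5) = 82.41 K.

T₂ ≈ 82.4 K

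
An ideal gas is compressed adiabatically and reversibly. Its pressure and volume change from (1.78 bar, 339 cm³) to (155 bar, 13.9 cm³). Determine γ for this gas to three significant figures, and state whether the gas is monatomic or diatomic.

PV^γ = const ⇒ γ = ln(P₂/P₁) / ln(V₁/V₂).
γ = ln(155/1.78) / ln(339/13.9) = 1.398.
γ ≈ 1.40 is close to 7/5, so the gas is diatomic.

γ ≈ 1.40; diatomic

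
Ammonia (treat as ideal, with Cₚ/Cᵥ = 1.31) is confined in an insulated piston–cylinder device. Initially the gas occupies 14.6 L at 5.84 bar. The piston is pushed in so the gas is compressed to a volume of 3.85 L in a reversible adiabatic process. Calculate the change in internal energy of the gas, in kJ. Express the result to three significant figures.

P₂ = P₁(V₁/V₂)^γ = 5.84×(14.6/3.85)^(1.31) = 33.48 bar.
For a reversible adiabat, W_by_gas = (P₁V₁ − P₂V₂)/(γ−1).
W_by = (584000×0.0146 − 3.348×10^6×0.00385) / (0.31) = -14070 J.
Q = 0 ⇒ ΔU = −W_by = 14070 J.

ΔU ≈ 14.1 kJ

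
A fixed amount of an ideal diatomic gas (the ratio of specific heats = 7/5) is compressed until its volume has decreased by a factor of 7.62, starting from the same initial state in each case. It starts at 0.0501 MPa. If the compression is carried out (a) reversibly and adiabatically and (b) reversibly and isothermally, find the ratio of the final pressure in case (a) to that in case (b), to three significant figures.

Isothermal: P_b = P₁(V₁/V₂) = 0.0501×7.62.
Adiabatic: P_a = P₁(V₁/V₂)^γ = 0.0501×7.62^(7/5).
P_a/P_b = (V₁/V₂)^(γ−1) = 7.62^(2/5) = 2.253.

P_adiabatic / P_isothermal ≈ 2.25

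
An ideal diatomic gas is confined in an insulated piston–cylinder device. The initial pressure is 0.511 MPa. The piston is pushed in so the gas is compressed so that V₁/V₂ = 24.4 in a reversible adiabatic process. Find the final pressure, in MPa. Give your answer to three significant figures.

Since PV^γ is constant along a reversible adiabat, P₂ = P₁ (V₁/V₂)^γ.
For a diatomic ideal gas γ = 7/5.
P₂ = 0.511 × 24.4^(7/5) = 44.75 MPa.

P₂ ≈ 44.7 MPa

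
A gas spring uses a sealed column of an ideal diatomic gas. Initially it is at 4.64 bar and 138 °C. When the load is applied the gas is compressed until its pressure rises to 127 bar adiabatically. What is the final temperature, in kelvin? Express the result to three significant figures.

T₂ ≈ 1060 K

Adiabatic: T₂/T₁ = (P₂/P₁)^((γ−1)/γ).
For a diatomic ideal gas γ = 7/5, so (γ−1)/γ = 2/7.
T₁ = 138 °C = 411.1 K.
T₂ = 411.1 × (127/4.64)^(2/7) = 1058 K.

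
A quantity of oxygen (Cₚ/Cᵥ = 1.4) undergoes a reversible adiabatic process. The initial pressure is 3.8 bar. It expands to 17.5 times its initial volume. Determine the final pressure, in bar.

P₂ ≈ 0.0691 bar

Adiabatic: P₁V₁^γ = P₂V₂^γ ⇒ P₂ = P₁ (V₁/V₂)^γ.
P₂ = 3.8 × (1/17.5)^(1.4) = 0.06911 bar.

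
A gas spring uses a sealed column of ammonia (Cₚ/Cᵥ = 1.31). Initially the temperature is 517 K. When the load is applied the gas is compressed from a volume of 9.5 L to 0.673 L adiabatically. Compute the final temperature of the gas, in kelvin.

T₂ ≈ 1170 K

Adiabatic: T₁V₁^(γ−1) = T₂V₂^(γ−1) ⇒ T₂ = T₁ (V₁/V₂)^(γ−1).
T₂ = 517 × (9.5/0.673)^(0.31) = 1175 K.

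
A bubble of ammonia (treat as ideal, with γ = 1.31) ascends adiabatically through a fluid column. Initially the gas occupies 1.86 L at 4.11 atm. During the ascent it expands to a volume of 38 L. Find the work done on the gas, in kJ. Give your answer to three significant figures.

W ≈ -1.52 kJ

P₂ = P₁(V₁/V₂)^γ = 4.11×(1.86/38)^(1.31) = 0.07896 atm.
For a reversible adiabat, W_by_gas = (P₁V₁ − P₂V₂)/(γ−1).
W_by = (416400×0.00186 − 8000×0.038) / (0.31) = 1518 J.
W_on_gas = −W_by = -1518 J.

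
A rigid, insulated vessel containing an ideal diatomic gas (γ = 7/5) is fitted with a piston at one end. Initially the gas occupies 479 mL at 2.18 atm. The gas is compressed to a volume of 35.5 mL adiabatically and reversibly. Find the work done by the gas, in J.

P₂ = P₁(V₁/V₂)^γ = 2.18×(479/35.5)^(7/5) = 83.29 atm.
For a reversible adiabat, W_by_gas = (P₁V₁ − P₂V₂)/(γ−1).
W_by = (220900×0.000479 − 8.44×10^6×3.55×10^-5) / (2/5) = -484.5 J.

W ≈ -485 J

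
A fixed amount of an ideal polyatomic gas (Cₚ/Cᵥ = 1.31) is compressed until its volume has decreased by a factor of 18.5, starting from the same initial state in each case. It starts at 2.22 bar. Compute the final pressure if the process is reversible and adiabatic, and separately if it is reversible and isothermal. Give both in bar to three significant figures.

adiabatic: 101 bar; isothermal: 41.1 bar

Isothermal: P₂ = P₁(V₁/V₂) = 2.22×18.5 = 41.07 bar.
Adiabatic: P₂ = P₁(V₁/V₂)^γ = 2.22×18.5^(1.31) = 101.5 bar.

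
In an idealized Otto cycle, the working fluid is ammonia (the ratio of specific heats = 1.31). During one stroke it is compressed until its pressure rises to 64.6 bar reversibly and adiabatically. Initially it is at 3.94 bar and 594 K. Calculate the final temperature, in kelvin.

T₂ ≈ 1150 K

Along an adiabat T P^((1−γ)/γ) is constant, so T₂ = T₁ (P₂/P₁)^((γ−1)/γ).
T₂ = 594 × (64.6/3.94)^(0.237) = 1151 K.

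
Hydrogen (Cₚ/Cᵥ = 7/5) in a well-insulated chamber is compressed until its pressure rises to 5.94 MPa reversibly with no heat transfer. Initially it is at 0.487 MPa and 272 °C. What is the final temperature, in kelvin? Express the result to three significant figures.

T₂ ≈ 1110 K

Along an adiabat T P^((1−γ)/γ) is constant, so T₂ = T₁ (P₂/P₁)^((γ−1)/γ).
T₁ = 272 °C = 545.1 K.
T₂ = 545.1 × (5.94/0.487)^(2/7) = 1114 K.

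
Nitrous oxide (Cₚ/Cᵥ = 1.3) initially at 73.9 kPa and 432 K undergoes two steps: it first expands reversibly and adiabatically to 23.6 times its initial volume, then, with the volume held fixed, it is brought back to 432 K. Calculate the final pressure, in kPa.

Adiabatic step (PV^γ = const): P₂ = 73.9×(1/23.6)^(1.3) = 1.213 kPa; T₂ = 432×(1/23.6)^(0.3) = 167.3 K.
Isochoric: P₃ = P₂(T₃/T₂) = 1.213 × (432/167.3) = 3.131 kPa.

P₃ ≈ 3.13 kPa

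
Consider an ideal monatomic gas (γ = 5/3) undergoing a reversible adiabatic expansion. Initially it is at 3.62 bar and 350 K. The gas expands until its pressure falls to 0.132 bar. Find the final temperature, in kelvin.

Adiabatic: T₂/T₁ = (P₂/P₁)^((γ−1)/γ).
T₂ = 350 × (0.132/3.62)^(2/5) = 93.07 K.

T₂ ≈ 93.1 K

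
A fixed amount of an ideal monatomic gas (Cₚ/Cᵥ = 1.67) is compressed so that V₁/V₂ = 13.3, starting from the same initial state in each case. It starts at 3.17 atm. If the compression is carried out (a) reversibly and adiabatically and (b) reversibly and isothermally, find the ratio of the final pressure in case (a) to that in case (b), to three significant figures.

Isothermal: P_b = P₁(V₁/V₂) = 3.17×13.3.
Adiabatic: P_a = P₁(V₁/V₂)^γ = 3.17×13.3^(1.67).
P_a/P_b = (V₁/V₂)^(γ−1) = 13.3^(0.67) = 5.662.

P_adiabatic / P_isothermal ≈ 5.66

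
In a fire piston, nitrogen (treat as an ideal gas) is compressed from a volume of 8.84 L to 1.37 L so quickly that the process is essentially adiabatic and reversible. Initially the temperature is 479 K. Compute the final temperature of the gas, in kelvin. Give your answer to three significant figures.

Adiabatic: T₁V₁^(γ−1) = T₂V₂^(γ−1) ⇒ T₂ = T₁ (V₁/V₂)^(γ−1).
For a diatomic ideal gas γ = 7/5, so γ−1 = 2/5.
T₂ = 479 × (8.84/1.37)^(2/5) = 1010 K.

T₂ ≈ 1010 K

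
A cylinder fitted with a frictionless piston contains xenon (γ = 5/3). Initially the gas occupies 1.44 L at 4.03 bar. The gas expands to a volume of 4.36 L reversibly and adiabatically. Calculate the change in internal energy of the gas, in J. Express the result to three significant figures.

ΔU ≈ -455 J

P₂ = P₁(V₁/V₂)^γ = 4.03×(1.44/4.36)^(5/3) = 0.636 bar.
For a reversible adiabat, W_by_gas = (P₁V₁ − P₂V₂)/(γ−1).
W_by = (403000×0.00144 − 63600×0.00436) / (2/3) = 454.6 J.
Q = 0 ⇒ ΔU = −W_by = -454.6 J.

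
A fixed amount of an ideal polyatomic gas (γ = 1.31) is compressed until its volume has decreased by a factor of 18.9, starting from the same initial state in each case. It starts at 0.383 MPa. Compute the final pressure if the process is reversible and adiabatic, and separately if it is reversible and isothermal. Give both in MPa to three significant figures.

Isothermal: P₂ = P₁(V₁/V₂) = 0.383×18.9 = 7.239 MPa.
Adiabatic: P₂ = P₁(V₁/V₂)^γ = 0.383×18.9^(1.31) = 18 MPa.

adiabatic: 18.0 MPa; isothermal: 7.24 MPa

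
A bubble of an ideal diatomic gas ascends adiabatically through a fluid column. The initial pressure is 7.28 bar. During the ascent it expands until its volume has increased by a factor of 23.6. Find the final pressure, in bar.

P₂ ≈ 0.0871 bar

Adiabatic: P₁V₁^γ = P₂V₂^γ ⇒ P₂ = P₁ (V₁/V₂)^γ.
For a diatomic ideal gas γ = 7/5.
P₂ = 7.28 × (1/23.6)^(7/5) = 0.08711 bar.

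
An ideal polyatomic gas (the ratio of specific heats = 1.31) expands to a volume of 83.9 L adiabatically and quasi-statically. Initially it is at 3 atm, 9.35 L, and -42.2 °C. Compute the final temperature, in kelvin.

For a reversible adiabat TV^(γ−1) is constant, so T₂ = T₁ (V₁/V₂)^(γ−1).
T₁ = -42.2 °C = 230.9 K.
T₂ = 230.9 × (9.35/83.9)^(0.31) = 117 K.

T₂ ≈ 117 K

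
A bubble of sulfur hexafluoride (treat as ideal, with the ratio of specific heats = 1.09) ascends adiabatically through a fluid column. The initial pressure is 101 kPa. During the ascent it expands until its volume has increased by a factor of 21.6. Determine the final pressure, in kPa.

Adiabatic: P₁V₁^γ = P₂V₂^γ ⇒ P₂ = P₁ (V₁/V₂)^γ.
P₂ = 101 × (1/21.6)^(1.09) = 3.546 kPa.

P₂ ≈ 3.55 kPa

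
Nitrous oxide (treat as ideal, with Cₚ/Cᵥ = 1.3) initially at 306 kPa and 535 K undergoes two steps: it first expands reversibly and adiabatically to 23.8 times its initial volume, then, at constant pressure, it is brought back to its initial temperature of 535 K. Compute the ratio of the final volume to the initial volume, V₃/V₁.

V₃/V₁ ≈ 61.6

Adiabatic step: V₂/V₁ = 23.8; T₂ = T₁·(1/23.8)^(0.3) = 206.7 K.
Isobaric step: V₃/V₂ = T₃/T₂ = 535/206.7.
V₃/V₁ = (V₂/V₁)(V₃/V₂) = 23.8 × (535/206.7) = 61.6.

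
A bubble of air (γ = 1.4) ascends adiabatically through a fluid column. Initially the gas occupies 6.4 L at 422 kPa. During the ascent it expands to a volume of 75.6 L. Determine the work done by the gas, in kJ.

P₂ = P₁(V₁/V₂)^γ = 422×(6.4/75.6)^(1.4) = 13.31 kPa.
For a reversible adiabat, W_by_gas = (P₁V₁ − P₂V₂)/(γ−1).
W_by = (422000×0.0064 − 13310×0.0756) / (0.4) = 4237 J.

W ≈ 4.24 kJ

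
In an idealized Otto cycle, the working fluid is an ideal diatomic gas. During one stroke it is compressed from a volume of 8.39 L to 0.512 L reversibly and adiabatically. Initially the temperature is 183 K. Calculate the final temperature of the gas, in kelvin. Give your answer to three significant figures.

Adiabatic: T₁V₁^(γ−1) = T₂V₂^(γ−1) ⇒ T₂ = T₁ (V₁/V₂)^(γ−1).
For a diatomic ideal gas γ = 7/5, so γ−1 = 2/5.
T₂ = 183 × (8.39/0.512)^(2/5) = 560.1 K.

T₂ ≈ 560 K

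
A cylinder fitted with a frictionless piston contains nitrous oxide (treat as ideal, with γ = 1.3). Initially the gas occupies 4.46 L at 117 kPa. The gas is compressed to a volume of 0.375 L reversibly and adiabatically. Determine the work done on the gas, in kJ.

P₂ = P₁(V₁/V₂)^γ = 117×(4.46/0.375)^(1.3) = 2925 kPa.
For a reversible adiabat, W_by_gas = (P₁V₁ − P₂V₂)/(γ−1).
W_by = (117000×0.00446 − 2.925×10^6×0.000375) / (0.3) = -1916 J.
W_on_gas = −W_by = 1916 J.

W ≈ 1.92 kJ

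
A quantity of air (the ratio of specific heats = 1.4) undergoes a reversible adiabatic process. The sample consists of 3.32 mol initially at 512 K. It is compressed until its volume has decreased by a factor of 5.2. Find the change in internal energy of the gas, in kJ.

ΔU ≈ 33.0 kJ

For a reversible adiabat TV^(γ−1) is constant, so T₂ = T₁ (V₁/V₂)^(γ−1).
T₂ = 512 × 5.2^(0.4) = 990.1 K.
Q = 0, so ΔU = W_on_gas = nCᵥΔT with Cᵥ = R/(γ−1) = 20.79 J/(mol·K).
ΔU = 3.32 × 20.79 × (990.1 − 512) = 32990 J.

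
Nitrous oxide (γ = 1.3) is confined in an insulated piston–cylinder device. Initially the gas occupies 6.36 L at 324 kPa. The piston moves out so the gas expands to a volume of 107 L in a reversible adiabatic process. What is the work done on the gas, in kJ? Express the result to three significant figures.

P₂ = P₁(V₁/V₂)^γ = 324×(6.36/107)^(1.3) = 8.257 kPa.
For a reversible adiabat, W_by_gas = (P₁V₁ − P₂V₂)/(γ−1).
W_by = (324000×0.00636 − 8257×0.107) / (0.3) = 3924 J.
W_on_gas = −W_by = -3924 J.

W ≈ -3.92 kJ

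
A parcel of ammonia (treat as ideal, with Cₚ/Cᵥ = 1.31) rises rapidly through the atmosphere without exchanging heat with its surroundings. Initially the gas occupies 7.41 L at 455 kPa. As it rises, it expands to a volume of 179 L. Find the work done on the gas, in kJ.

W ≈ -6.82 kJ

P₂ = P₁(V₁/V₂)^γ = 455×(7.41/179)^(1.31) = 7.018 kPa.
For a reversible adiabat, W_by_gas = (P₁V₁ − P₂V₂)/(γ−1).
W_by = (455000×0.00741 − 7018×0.179) / (0.31) = 6823 J.
W_on_gas = −W_by = -6823 J.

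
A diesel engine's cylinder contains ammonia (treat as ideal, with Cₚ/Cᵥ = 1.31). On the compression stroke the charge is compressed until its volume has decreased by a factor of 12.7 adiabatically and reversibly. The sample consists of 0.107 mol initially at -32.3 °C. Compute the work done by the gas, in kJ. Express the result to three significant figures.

W ≈ -0.829 kJ

Adiabatic: T₁V₁^(γ−1) = T₂V₂^(γ−1) ⇒ T₂ = T₁ (V₁/V₂)^(γ−1).
T₁ = -32.3 °C = 240.8 K.
T₂ = 240.8 × 12.7^(0.31) = 529.6 K.
Q = 0, so ΔU = W_on_gas = nCᵥΔT with Cᵥ = R/(γ−1) = 26.82 J/(mol·K).
ΔU = 0.107 × 26.82 × (529.6 − 240.8) = 828.5 J.
Work done by the gas = −ΔU = -828.5 J.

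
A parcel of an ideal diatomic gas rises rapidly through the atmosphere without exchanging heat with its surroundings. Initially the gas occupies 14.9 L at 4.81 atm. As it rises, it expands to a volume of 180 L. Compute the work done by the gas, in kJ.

γ = 7/5 for a diatomic ideal gas.
P₂ = P₁(V₁/V₂)^γ = 4.81×(14.9/180)^(7/5) = 0.147 atm.
For a reversible adiabat, W_by_gas = (P₁V₁ − P₂V₂)/(γ−1).
W_by = (487400×0.0149 − 14890×0.18) / (2/5) = 11450 J.

W ≈ 11.5 kJ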